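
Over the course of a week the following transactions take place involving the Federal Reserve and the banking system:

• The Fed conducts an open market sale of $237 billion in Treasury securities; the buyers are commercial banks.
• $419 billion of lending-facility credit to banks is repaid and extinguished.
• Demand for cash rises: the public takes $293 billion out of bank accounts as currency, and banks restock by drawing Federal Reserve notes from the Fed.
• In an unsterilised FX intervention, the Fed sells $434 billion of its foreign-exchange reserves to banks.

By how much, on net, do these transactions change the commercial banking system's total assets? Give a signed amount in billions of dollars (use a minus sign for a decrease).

Fed balance sheet:
  Assets:      Securities −$237B, Loans to banks −$419B, Foreign assets −$434B
  Liabilities: Bank reserves −$1383B, Currency in circulation +$293B
Commercial banking system:
  Assets:      Reserves at CB −$1383B, Securities +$237B, Foreign assets +$434B
  Liabilities: Checkable deposits −$293B, Borrowings from CB −$419B
Change in total bank assets = -$712 billion.

-$712 billion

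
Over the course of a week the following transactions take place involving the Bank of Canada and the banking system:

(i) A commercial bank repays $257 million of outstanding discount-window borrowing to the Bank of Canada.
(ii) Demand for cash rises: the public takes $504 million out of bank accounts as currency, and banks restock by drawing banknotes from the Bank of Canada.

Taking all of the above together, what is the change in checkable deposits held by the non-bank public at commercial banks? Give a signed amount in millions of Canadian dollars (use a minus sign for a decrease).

-$504 million

Discount-window repayment $257 million: the counterparty is a bank, so public deposits are unchanged → 0.
Currency withdrawal $504 million: non-bank counterparties' bank balances fall → −$504M.
Net: 0 − 504 = -$504 million.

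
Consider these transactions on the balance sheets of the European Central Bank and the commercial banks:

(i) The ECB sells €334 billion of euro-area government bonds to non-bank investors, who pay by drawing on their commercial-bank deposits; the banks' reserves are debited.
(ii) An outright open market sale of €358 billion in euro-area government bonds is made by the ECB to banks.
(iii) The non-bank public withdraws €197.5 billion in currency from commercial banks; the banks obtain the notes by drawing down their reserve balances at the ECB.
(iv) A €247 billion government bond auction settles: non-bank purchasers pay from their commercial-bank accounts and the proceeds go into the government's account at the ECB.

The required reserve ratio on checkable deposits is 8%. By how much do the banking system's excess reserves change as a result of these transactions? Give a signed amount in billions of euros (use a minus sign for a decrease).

Asset sale (to non-banks) €334 billion: reserves −€334B, deposits −€334B.
OMO sale (to banks) €358 billion: reserves −€358B, deposits 0.
Currency withdrawal €197.5 billion: reserves −€197.5B, deposits −€197.5B.
Government account inflow €247 billion: reserves −€247B, deposits −€247B.
Totals: Δreserves = −€1136.5B, Δdeposits = −€778.5B.
Δrequired reserves = 8% × −€778.5B = −€62.28B.
Δexcess reserves = Δreserves − Δrequired = −€1136.5B − (−€62.28B) = -€1074.22 billion.

-€1074.22 billion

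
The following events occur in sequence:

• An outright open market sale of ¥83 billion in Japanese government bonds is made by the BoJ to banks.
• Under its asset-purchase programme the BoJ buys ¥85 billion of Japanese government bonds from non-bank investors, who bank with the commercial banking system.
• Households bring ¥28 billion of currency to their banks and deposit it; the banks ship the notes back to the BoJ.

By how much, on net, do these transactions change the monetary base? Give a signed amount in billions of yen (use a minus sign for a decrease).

OMO sale (to banks) ¥83 billion: BoJ balance sheet contracts → −¥83B.
Asset purchase (from non-banks) ¥85 billion: BoJ balance sheet expands → +¥85B.
Currency deposit ¥28 billion: just a shift between currency and reserves — both are base money → 0.
Net: −83 + 85 + 0 = +¥2 billion.

+¥2 billion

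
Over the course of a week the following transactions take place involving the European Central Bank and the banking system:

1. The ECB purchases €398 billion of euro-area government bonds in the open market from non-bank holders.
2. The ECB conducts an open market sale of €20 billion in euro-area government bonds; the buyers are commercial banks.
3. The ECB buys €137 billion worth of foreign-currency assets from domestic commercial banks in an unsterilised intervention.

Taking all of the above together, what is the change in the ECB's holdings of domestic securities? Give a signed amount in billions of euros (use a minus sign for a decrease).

+€378 billion

ECB balance sheet:
  Assets:      Securities +€378B, Foreign assets +€137B
  Liabilities: Bank reserves +€515B
Commercial banking system:
  Assets:      Reserves at CB +€515B, Securities +€20B, Foreign assets −€137B
  Liabilities: Checkable deposits +€398B
So the change in the ECB's holdings of domestic securities is +€378 billion.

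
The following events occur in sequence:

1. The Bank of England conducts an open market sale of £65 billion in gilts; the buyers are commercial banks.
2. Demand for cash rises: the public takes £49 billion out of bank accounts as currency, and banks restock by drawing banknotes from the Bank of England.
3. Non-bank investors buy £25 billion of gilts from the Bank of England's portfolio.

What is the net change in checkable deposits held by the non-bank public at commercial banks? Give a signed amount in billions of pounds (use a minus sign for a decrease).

-£74 billion

OMO sale (to banks) £65 billion: the counterparty is a bank, so public deposits are unchanged → 0.
Currency withdrawal £49 billion: non-bank counterparties' bank balances fall → −£49B.
Asset sale (to non-banks) £25 billion: non-bank counterparties' bank balances fall → −£25B.
Net: 0 − 49 − 25 = -£74 billion.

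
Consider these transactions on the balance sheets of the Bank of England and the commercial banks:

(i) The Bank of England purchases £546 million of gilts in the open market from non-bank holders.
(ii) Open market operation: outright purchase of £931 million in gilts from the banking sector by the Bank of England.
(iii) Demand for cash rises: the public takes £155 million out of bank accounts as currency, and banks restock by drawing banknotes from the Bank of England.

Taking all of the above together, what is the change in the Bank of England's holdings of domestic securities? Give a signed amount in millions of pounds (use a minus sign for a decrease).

+£1477 million

Asset purchase (from non-banks) £546 million: securities added to the Bank of England's portfolio → +£546M.
OMO purchase (from banks) £931 million: securities added to the Bank of England's portfolio → +£931M.
Currency withdrawal £155 million: the Bank of England's securities portfolio is untouched → 0.
Net: 546 + 931 + 0 = +£1477 million.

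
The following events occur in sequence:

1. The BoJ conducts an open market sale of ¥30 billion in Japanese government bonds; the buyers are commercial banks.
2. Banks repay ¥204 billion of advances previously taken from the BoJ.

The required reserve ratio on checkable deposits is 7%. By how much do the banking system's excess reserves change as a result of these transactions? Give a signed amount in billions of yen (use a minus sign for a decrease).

-¥234 billion

OMO sale (to banks) ¥30 billion: reserves −¥30B, deposits 0.
Discount-window repayment ¥204 billion: reserves −¥204B, deposits 0.
Totals: Δreserves = −¥234B, Δdeposits = 0.
Δrequired reserves = 7% × 0 = 0.
Δexcess reserves = Δreserves − Δrequired = −¥234B − (0) = -¥234 billion.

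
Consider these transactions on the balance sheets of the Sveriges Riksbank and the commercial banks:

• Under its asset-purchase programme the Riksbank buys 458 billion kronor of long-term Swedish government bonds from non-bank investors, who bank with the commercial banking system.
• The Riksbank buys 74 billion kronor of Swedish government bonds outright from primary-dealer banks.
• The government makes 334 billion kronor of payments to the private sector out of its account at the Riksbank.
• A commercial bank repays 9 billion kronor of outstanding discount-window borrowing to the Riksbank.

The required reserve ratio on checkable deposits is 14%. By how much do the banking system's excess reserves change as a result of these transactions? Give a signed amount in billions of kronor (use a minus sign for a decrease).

Asset purchase (from non-banks) 458 billion kronor: reserves +458B, deposits +458B.
OMO purchase (from banks) 74 billion kronor: reserves +74B, deposits 0.
Government spending 334 billion kronor: reserves +334B, deposits +334B.
Discount-window repayment 9 billion kronor: reserves −9B, deposits 0.
Totals: Δreserves = +857B, Δdeposits = +792B.
Δrequired reserves = 14% × +792B = +110.88B.
Δexcess reserves = Δreserves − Δrequired = +857B − (+110.88B) = +746.12 billion.

+746.12 billion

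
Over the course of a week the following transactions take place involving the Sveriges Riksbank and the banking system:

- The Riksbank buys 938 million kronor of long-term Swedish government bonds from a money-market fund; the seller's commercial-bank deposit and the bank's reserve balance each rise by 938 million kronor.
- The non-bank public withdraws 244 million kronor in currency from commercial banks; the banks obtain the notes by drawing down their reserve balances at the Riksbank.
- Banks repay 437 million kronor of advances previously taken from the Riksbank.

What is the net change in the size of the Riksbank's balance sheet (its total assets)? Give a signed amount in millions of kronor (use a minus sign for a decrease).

+501 million

Asset purchase (from non-banks) 938 million kronor: a Riksbank asset is acquired → +938M.
Currency withdrawal 244 million kronor: only the composition of liabilities changes → 0.
Discount-window repayment 437 million kronor: a Riksbank asset is shed → −437M.
Net: 938 + 0 − 437 = +501 million.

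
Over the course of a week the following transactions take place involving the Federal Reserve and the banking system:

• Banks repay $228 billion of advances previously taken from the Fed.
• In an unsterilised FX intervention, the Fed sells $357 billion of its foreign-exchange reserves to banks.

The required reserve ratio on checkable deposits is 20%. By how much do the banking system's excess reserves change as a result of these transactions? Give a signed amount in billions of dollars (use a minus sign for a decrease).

-$585 billion

Discount-window repayment $228 billion: reserves −$228B, deposits 0.
FX sale $357 billion: reserves −$357B, deposits 0.
Totals: Δreserves = −$585B, Δdeposits = 0.
Δrequired reserves = 20% × 0 = 0.
Δexcess reserves = Δreserves − Δrequired = −$585B − (0) = -$585 billion.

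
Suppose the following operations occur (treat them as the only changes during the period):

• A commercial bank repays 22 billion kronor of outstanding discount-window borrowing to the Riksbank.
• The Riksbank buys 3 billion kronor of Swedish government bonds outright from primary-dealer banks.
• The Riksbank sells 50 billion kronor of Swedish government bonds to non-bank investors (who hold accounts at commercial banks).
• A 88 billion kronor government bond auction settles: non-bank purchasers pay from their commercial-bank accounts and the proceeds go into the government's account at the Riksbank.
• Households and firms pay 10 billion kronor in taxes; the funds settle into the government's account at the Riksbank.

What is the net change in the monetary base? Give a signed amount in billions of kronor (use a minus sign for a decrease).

-167 billion

Riksbank balance sheet:
  Assets:      Securities −47B, Loans to banks −22B
  Liabilities: Bank reserves −167B, Government deposits +98B
Monetary base = currency + reserves: 0 + (−167B) = -167 billion.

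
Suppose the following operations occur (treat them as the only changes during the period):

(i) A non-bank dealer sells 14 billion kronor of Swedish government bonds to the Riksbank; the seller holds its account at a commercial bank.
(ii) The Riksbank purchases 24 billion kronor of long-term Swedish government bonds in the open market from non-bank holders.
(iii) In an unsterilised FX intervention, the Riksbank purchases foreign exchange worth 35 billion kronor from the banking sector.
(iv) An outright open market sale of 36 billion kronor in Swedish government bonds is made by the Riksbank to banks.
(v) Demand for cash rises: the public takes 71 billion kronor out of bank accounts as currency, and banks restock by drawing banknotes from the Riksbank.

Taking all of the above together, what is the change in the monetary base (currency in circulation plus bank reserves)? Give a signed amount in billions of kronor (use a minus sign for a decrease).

Asset purchase (from non-banks) 14 billion kronor: Riksbank balance sheet expands → +14B.
Asset purchase (from non-banks) 24 billion kronor: Riksbank balance sheet expands → +24B.
FX purchase 35 billion kronor: Riksbank balance sheet expands → +35B.
OMO sale (to banks) 36 billion kronor: Riksbank balance sheet contracts → −36B.
Currency withdrawal 71 billion kronor: just a shift between currency and reserves — both are base money → 0.
Net: 14 + 24 + 35 − 36 + 0 = +37 billion.

+37 billion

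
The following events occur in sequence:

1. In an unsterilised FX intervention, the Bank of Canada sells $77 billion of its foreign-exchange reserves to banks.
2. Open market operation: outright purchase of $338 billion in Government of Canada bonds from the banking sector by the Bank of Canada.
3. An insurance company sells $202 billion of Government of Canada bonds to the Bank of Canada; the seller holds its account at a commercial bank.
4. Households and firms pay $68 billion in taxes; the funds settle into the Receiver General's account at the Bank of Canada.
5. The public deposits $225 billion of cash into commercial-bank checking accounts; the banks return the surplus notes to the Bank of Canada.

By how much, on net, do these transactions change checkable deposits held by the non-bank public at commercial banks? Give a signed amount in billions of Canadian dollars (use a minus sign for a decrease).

Bank of Canada balance sheet:
  Assets:      Securities +$540B, Foreign assets −$77B
  Liabilities: Bank reserves +$620B, Currency in circulation −$225B, Government deposits +$68B
Commercial banking system:
  Assets:      Reserves at CB +$620B, Securities −$338B, Foreign assets +$77B
  Liabilities: Checkable deposits +$359B
So the change in checkable deposits held by the non-bank public at commercial banks is +$359 billion.

+$359 billion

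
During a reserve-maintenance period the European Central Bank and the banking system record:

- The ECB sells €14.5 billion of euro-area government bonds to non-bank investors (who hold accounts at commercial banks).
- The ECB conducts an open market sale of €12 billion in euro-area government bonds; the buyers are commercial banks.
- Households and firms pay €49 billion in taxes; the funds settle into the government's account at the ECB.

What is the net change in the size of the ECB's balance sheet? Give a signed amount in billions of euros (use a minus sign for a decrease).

-€26.5 billion

ECB balance sheet:
  Assets:      Securities −€26.5B
  Liabilities: Bank reserves −€75.5B, Government deposits +€49B
Change in total ECB assets = -€26.5 billion.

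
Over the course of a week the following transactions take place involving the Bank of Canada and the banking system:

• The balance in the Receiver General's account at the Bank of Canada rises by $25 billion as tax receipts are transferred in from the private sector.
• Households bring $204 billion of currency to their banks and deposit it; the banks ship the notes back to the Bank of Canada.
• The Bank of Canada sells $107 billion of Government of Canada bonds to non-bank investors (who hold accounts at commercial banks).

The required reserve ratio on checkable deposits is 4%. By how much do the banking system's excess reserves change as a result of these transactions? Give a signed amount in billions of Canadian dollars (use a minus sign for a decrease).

Government account inflow $25 billion: reserves −$25B, deposits −$25B.
Currency deposit $204 billion: reserves +$204B, deposits +$204B.
Asset sale (to non-banks) $107 billion: reserves −$107B, deposits −$107B.
Totals: Δreserves = +$72B, Δdeposits = +$72B.
Δrequired reserves = 4% × +$72B = +$2.88B.
Δexcess reserves = Δreserves − Δrequired = +$72B − (+$2.88B) = +$69.12 billion.

+$69.12 billion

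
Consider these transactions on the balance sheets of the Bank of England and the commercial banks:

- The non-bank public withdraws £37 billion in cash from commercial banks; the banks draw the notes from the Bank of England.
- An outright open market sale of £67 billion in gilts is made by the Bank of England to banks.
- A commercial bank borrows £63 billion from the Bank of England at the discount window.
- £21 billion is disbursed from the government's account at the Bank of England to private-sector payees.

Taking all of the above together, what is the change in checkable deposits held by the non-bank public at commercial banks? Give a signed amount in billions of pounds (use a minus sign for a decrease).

-£16 billion

Bank of England balance sheet:
  Assets:      Securities −£67B, Loans to banks +£63B
  Liabilities: Bank reserves −£20B, Currency in circulation +£37B, Government deposits −£21B
Commercial banking system:
  Assets:      Reserves at CB −£20B, Securities +£67B
  Liabilities: Checkable deposits −£16B, Borrowings from CB +£63B
So the change in checkable deposits held by the non-bank public at commercial banks is -£16 billion.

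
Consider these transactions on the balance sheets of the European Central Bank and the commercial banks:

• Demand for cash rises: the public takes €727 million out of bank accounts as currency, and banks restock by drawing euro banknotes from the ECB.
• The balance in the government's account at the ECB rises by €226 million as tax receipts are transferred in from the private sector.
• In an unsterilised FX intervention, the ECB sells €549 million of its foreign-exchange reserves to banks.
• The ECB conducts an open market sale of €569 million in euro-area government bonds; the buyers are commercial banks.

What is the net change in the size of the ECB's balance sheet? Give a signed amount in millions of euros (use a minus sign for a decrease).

-€1118 million

Currency withdrawal €727 million: only the composition of liabilities changes → 0.
Government account inflow €226 million: only the composition of liabilities changes → 0.
FX sale €549 million: an ECB asset is shed → −€549M.
OMO sale (to banks) €569 million: an ECB asset is shed → −€569M.
Net: 0 + 0 − 549 − 569 = -€1118 million.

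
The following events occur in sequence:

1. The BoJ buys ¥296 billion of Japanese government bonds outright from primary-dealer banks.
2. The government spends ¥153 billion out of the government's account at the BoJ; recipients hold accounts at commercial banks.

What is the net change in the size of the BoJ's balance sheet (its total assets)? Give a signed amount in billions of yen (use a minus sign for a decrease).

OMO purchase (from banks) ¥296 billion: a BoJ asset is acquired → +¥296B.
Government spending ¥153 billion: only the composition of liabilities changes → 0.
Net: 296 + 0 = +¥296 billion.

+¥296 billion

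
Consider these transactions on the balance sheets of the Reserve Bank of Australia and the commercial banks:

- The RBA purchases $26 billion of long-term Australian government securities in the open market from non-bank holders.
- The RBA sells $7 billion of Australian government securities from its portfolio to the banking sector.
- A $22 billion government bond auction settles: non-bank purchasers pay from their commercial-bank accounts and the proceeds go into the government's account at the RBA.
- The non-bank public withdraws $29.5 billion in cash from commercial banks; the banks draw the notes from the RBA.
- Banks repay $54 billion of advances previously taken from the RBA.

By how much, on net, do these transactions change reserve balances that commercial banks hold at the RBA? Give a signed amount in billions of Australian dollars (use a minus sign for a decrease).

Asset purchase (from non-banks) $26 billion: the RBA pays by crediting reserve accounts → +$26B.
OMO sale (to banks) $7 billion: the buying banks pay out of their reserve balances → −$7B.
Government account inflow $22 billion: funds move from bank reserves into the government account → −$22B.
Currency withdrawal $29.5 billion: banks swap reserves for currency → −$29.5B.
Discount-window repayment $54 billion: repayment is debited from reserves → −$54B.
Net: 26 − 7 − 22 − 29.5 − 54 = -$86.5 billion.

-$86.5 billion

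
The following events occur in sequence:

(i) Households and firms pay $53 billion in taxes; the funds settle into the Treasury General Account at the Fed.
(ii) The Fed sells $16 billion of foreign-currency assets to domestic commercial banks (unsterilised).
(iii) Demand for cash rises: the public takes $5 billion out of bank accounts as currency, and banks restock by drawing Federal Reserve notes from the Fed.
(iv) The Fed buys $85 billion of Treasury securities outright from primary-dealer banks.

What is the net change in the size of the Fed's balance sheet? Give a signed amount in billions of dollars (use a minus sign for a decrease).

Government account inflow $53 billion: only the composition of liabilities changes → 0.
FX sale $16 billion: a Fed asset is shed → −$16B.
Currency withdrawal $5 billion: only the composition of liabilities changes → 0.
OMO purchase (from banks) $85 billion: a Fed asset is acquired → +$85B.
Net: 0 − 16 + 0 + 85 = +$69 billion.

+$69 billion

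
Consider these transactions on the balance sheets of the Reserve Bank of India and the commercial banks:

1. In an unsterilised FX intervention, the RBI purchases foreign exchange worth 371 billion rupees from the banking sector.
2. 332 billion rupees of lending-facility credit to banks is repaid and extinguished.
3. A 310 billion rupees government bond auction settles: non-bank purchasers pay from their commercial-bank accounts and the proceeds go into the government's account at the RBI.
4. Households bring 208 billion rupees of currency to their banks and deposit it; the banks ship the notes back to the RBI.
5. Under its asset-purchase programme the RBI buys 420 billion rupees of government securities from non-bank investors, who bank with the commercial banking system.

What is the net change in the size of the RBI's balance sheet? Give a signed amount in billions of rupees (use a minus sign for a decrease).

FX purchase 371 billion rupees: an RBI asset is acquired → +371B.
Discount-window repayment 332 billion rupees: an RBI asset is shed → −332B.
Government account inflow 310 billion rupees: only the composition of liabilities changes → 0.
Currency deposit 208 billion rupees: only the composition of liabilities changes → 0.
Asset purchase (from non-banks) 420 billion rupees: an RBI asset is acquired → +420B.
Net: 371 − 332 + 0 + 0 + 420 = +459 billion.

+459 billion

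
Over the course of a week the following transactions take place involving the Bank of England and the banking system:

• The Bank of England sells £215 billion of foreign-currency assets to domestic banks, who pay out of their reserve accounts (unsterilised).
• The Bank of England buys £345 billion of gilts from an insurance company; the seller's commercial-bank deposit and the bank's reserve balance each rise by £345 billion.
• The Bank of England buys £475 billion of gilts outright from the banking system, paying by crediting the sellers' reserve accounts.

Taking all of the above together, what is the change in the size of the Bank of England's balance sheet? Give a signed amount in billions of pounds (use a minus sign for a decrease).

+£605 billion

FX sale £215 billion: a Bank of England asset is shed → −£215B.
Asset purchase (from non-banks) £345 billion: a Bank of England asset is acquired → +£345B.
OMO purchase (from banks) £475 billion: a Bank of England asset is acquired → +£475B.
Net: −215 + 345 + 475 = +£605 billion.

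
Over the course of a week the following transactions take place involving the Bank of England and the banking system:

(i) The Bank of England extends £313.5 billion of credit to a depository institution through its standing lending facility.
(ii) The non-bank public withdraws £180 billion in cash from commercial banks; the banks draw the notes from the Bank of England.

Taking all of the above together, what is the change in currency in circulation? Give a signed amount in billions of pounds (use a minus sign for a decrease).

Discount-window loan £313.5 billion: no currency enters or leaves circulation → 0.
Currency withdrawal £180 billion: notes leave the central bank → +£180B.
Net: 0 + 180 = +£180 billion.

+£180 billion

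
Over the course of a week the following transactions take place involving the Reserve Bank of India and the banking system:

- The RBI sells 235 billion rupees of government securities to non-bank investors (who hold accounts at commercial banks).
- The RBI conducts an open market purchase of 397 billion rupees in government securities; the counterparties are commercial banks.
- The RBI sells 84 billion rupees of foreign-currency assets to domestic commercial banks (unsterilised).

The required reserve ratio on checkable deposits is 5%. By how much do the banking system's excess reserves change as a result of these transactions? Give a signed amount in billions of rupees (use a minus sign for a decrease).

Asset sale (to non-banks) 235 billion rupees: reserves −235B, deposits −235B.
OMO purchase (from banks) 397 billion rupees: reserves +397B, deposits 0.
FX sale 84 billion rupees: reserves −84B, deposits 0.
Totals: Δreserves = +78B, Δdeposits = −235B.
Δrequired reserves = 5% × −235B = −11.75B.
Δexcess reserves = Δreserves − Δrequired = +78B − (−11.75B) = +89.75 billion.

+89.75 billion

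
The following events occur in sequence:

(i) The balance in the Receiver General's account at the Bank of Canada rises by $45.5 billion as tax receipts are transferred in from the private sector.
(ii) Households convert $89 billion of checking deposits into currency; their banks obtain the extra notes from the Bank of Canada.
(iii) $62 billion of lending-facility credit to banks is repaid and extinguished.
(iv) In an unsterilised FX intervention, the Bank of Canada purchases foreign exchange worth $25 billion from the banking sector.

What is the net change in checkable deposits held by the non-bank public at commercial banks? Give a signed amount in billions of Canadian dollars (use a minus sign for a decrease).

-$134.5 billion

Government account inflow $45.5 billion: non-bank counterparties' bank balances fall → −$45.5B.
Currency withdrawal $89 billion: non-bank counterparties' bank balances fall → −$89B.
Discount-window repayment $62 billion: the counterparty is a bank, so public deposits are unchanged → 0.
FX purchase $25 billion: the counterparty is a bank, so public deposits are unchanged → 0.
Net: −45.5 − 89 + 0 + 0 = -$134.5 billion.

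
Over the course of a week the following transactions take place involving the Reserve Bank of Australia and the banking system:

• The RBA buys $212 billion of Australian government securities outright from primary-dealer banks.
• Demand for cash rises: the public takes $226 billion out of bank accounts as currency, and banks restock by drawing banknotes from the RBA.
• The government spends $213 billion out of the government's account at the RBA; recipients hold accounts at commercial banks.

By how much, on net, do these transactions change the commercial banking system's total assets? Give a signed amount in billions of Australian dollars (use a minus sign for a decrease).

-$13 billion

OMO purchase (from banks) $212 billion: just an asset swap on bank balance sheets → 0.
Currency withdrawal $226 billion: bank balance sheets shrink → −$226B.
Government spending $213 billion: bank balance sheets expand → +$213B.
Net: 0 − 226 + 213 = -$13 billion.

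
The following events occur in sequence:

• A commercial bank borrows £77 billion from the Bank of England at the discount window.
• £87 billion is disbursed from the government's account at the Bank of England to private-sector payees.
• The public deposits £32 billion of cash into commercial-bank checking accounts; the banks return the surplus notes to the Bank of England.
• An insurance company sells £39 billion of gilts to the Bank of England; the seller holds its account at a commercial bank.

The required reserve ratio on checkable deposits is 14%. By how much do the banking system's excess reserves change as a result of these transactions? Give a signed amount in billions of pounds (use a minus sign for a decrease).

Discount-window loan £77 billion: reserves +£77B, deposits 0.
Government spending £87 billion: reserves +£87B, deposits +£87B.
Currency deposit £32 billion: reserves +£32B, deposits +£32B.
Asset purchase (from non-banks) £39 billion: reserves +£39B, deposits +£39B.
Totals: Δreserves = +£235B, Δdeposits = +£158B.
Δrequired reserves = 14% × +£158B = +£22.12B.
Δexcess reserves = Δreserves − Δrequired = +£235B − (+£22.12B) = +£212.88 billion.

+£212.88 billion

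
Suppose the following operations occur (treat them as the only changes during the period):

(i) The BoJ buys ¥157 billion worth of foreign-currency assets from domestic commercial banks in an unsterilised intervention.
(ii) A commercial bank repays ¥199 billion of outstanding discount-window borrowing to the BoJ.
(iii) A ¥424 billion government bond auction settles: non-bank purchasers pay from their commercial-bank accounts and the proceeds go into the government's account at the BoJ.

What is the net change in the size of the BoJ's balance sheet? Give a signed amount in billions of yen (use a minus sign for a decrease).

BoJ balance sheet:
  Assets:      Loans to banks −¥199B, Foreign assets +¥157B
  Liabilities: Bank reserves −¥466B, Government deposits +¥424B
Change in total BoJ assets = -¥42 billion.

-¥42 billion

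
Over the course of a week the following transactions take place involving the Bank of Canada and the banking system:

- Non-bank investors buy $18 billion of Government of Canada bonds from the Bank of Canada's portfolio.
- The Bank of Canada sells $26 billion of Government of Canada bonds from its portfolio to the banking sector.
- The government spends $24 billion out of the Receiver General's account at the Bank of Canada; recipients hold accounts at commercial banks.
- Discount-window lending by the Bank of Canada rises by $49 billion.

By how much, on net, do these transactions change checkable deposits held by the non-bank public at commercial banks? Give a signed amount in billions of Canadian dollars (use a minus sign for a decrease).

+$6 billion

Bank of Canada balance sheet:
  Assets:      Securities −$44B, Loans to banks +$49B
  Liabilities: Bank reserves +$29B, Government deposits −$24B
Commercial banking system:
  Assets:      Reserves at CB +$29B, Securities +$26B
  Liabilities: Checkable deposits +$6B, Borrowings from CB +$49B
So the change in checkable deposits held by the non-bank public at commercial banks is +$6 billion.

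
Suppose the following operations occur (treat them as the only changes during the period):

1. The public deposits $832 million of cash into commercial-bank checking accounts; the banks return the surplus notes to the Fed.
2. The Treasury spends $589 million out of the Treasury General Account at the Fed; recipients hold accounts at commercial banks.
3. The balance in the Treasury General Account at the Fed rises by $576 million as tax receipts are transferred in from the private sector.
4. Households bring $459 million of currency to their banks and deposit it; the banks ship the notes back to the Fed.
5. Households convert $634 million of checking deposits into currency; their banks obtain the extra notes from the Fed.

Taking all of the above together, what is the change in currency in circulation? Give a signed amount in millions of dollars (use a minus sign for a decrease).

-$657 million

Currency deposit $832 million: notes return to the central bank → −$832M.
Government spending $589 million: no currency enters or leaves circulation → 0.
Government account inflow $576 million: no currency enters or leaves circulation → 0.
Currency deposit $459 million: notes return to the central bank → −$459M.
Currency withdrawal $634 million: notes leave the central bank → +$634M.
Net: −832 + 0 + 0 − 459 + 634 = -$657 million.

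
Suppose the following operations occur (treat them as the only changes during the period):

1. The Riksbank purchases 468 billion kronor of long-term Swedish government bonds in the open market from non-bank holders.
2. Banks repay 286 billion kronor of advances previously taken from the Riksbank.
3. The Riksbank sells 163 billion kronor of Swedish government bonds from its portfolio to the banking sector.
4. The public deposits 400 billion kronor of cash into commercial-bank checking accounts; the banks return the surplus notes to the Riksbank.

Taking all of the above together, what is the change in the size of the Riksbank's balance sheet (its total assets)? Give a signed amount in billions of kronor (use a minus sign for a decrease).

Riksbank balance sheet:
  Assets:      Securities +305B, Loans to banks −286B
  Liabilities: Bank reserves +419B, Currency in circulation −400B
Commercial banking system:
  Assets:      Reserves at CB +419B, Securities +163B
  Liabilities: Checkable deposits +868B, Borrowings from CB −286B
Change in total Riksbank assets = +19 billion.

+19 billion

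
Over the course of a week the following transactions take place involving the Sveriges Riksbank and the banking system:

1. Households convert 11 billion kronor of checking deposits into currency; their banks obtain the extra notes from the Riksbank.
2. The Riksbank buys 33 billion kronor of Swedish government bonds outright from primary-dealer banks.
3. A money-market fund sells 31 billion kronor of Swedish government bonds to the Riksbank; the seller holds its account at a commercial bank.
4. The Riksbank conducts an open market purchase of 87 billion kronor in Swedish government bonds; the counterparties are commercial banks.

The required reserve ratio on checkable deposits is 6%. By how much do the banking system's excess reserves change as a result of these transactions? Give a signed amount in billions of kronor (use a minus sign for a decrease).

+138.8 billion

Currency withdrawal 11 billion kronor: reserves −11B, deposits −11B.
OMO purchase (from banks) 33 billion kronor: reserves +33B, deposits 0.
Asset purchase (from non-banks) 31 billion kronor: reserves +31B, deposits +31B.
OMO purchase (from banks) 87 billion kronor: reserves +87B, deposits 0.
Totals: Δreserves = +140B, Δdeposits = +20B.
Δrequired reserves = 6% × +20B = +1.2B.
Δexcess reserves = Δreserves − Δrequired = +140B − (+1.2B) = +138.8 billion.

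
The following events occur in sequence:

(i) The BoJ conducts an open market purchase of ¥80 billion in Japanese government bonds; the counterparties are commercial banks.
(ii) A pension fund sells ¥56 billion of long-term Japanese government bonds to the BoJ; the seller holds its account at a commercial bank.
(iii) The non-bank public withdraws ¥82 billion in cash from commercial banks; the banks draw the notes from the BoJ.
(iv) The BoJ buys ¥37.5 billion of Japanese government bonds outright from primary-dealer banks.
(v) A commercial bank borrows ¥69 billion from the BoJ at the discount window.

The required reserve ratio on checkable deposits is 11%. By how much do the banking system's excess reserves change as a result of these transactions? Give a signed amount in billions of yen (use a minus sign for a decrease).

+¥163.36 billion

OMO purchase (from banks) ¥80 billion: reserves +¥80B, deposits 0.
Asset purchase (from non-banks) ¥56 billion: reserves +¥56B, deposits +¥56B.
Currency withdrawal ¥82 billion: reserves −¥82B, deposits −¥82B.
OMO purchase (from banks) ¥37.5 billion: reserves +¥37.5B, deposits 0.
Discount-window loan ¥69 billion: reserves +¥69B, deposits 0.
Totals: Δreserves = +¥160.5B, Δdeposits = −¥26B.
Δrequired reserves = 11% × −¥26B = −¥2.86B.
Δexcess reserves = Δreserves − Δrequired = +¥160.5B − (−¥2.86B) = +¥163.36 billion.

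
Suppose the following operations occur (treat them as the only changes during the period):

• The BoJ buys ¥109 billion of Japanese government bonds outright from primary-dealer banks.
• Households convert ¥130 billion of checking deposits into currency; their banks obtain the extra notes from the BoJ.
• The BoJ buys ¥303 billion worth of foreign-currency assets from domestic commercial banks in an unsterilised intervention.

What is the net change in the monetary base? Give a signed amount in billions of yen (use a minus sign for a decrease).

+¥412 billion

OMO purchase (from banks) ¥109 billion: BoJ balance sheet expands → +¥109B.
Currency withdrawal ¥130 billion: just a shift between currency and reserves — both are base money → 0.
FX purchase ¥303 billion: BoJ balance sheet expands → +¥303B.
Net: 109 + 0 + 303 = +¥412 billion.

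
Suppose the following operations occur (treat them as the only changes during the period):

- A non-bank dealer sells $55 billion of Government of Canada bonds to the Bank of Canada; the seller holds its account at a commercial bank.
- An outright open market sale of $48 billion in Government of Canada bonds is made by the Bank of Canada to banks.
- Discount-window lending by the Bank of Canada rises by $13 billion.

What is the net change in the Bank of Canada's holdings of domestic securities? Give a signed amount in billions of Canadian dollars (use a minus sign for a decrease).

Bank of Canada balance sheet:
  Assets:      Securities +$7B, Loans to banks +$13B
  Liabilities: Bank reserves +$20B
Commercial banking system:
  Assets:      Reserves at CB +$20B, Securities +$48B
  Liabilities: Checkable deposits +$55B, Borrowings from CB +$13B
So the change in the Bank of Canada's holdings of domestic securities is +$7 billion.

+$7 billion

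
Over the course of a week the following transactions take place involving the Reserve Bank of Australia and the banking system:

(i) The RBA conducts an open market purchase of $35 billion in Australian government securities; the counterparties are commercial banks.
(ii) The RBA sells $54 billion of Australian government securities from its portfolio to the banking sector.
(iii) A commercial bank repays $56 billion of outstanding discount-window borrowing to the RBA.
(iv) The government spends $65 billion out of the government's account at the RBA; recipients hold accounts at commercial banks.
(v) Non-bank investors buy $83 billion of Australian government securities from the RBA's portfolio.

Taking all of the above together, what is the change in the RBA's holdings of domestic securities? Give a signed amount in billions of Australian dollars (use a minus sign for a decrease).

OMO purchase (from banks) $35 billion: securities added to the RBA's portfolio → +$35B.
OMO sale (to banks) $54 billion: securities removed from the RBA's portfolio → −$54B.
Discount-window repayment $56 billion: the RBA's securities portfolio is untouched → 0.
Government spending $65 billion: the RBA's securities portfolio is untouched → 0.
Asset sale (to non-banks) $83 billion: securities removed from the RBA's portfolio → −$83B.
Net: 35 − 54 + 0 + 0 − 83 = -$102 billion.

-$102 billion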